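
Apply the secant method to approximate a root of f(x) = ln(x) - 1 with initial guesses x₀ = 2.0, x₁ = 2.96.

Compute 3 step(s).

f(x) = ln(x) - 1
x₀ = 2.0, x₁ = 2.96

Secant formula: x_{n+1} = x_n - f(x_n)(x_n - x_{n-1})/(f(x_n) - f(x_{n-1}))

Iteration 1:
  f(2.000000) = -0.306853
  f(2.960000) = 0.085189
  x_2 = 2.960000 - 0.085189×(2.960000 - 2.000000)/(0.085189 - (-0.306853))
       = 2.751396
Iteration 2:
  f(2.960000) = 0.085189
  f(2.751396) = 0.012108
  x_3 = 2.751396 - 0.012108×(2.751396 - 2.960000)/(0.012108 - 0.085189)
       = 2.716833
Iteration 3:
  f(2.751396) = 0.012108
  f(2.716833) = -0.000533
  x_4 = 2.716833 - (-0.000533)×(2.716833 - 2.751396)/(-0.000533 - 0.012108)
       = 2.718291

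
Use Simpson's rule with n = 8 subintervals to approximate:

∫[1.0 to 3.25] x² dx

f(x) = x²
a = 1.0, b = 3.25, n = 8
h = (b - a)/n = 0.281250

Simpson's rule: (h/3)[f(x₀) + 4f(x₁) + 2f(x₂) + ... + f(xₙ)]

x_0 = 1.0000, f(x_0) = 1.000000, coefficient = 1
x_1 = 1.2812, f(x_1) = 1.641602, coefficient = 4
x_2 = 1.5625, f(x_2) = 2.441406, coefficient = 2
x_3 = 1.8438, f(x_3) = 3.399414, coefficient = 4
x_4 = 2.1250, f(x_4) = 4.515625, coefficient = 2
x_5 = 2.4062, f(x_5) = 5.790039, coefficient = 4
x_6 = 2.6875, f(x_6) = 7.222656, coefficient = 2
x_7 = 2.9688, f(x_7) = 8.813477, coefficient = 4
x_8 = 3.2500, f(x_8) = 10.562500, coefficient = 1

I ≈ (0.281250/3) × 118.500000 = 11.109375
Exact value: 11.109375
Error: 0.000000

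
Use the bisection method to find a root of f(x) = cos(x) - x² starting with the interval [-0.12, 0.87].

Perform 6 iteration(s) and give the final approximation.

f(x) = cos(x) - x²
Initial interval: [-0.12, 0.87]

Iteration 1:
  c_1 = (-0.120000 + 0.870000)/2 = 0.375000
  f(c_1) = f(0.375000) = 0.789883
  f(a) × f(c) ≥ 0, new interval: [0.375000, 0.870000]
Iteration 2:
  c_2 = (0.375000 + 0.870000)/2 = 0.622500
  f(c_2) = f(0.622500) = 0.424917
  f(a) × f(c) ≥ 0, new interval: [0.622500, 0.870000]
Iteration 3:
  c_3 = (0.622500 + 0.870000)/2 = 0.746250
  f(c_3) = f(0.746250) = 0.177351
  f(a) × f(c) ≥ 0, new interval: [0.746250, 0.870000]
Iteration 4:
  c_4 = (0.746250 + 0.870000)/2 = 0.808125
  f(c_4) = f(0.808125) = 0.037789
  f(a) × f(c) ≥ 0, new interval: [0.808125, 0.870000]
Iteration 5:
  c_5 = (0.808125 + 0.870000)/2 = 0.839063
  f(c_5) = f(0.839063) = -0.035865
  f(a) × f(c) < 0, new interval: [0.808125, 0.839063]
Iteration 6:
  c_6 = (0.808125 + 0.839063)/2 = 0.823594
  f(c_6) = f(0.823594) = 0.001283
  f(a) × f(c) ≥ 0, new interval: [0.823594, 0.839063]

After 6 iteration(s), the approximation is c_6 = 0.823594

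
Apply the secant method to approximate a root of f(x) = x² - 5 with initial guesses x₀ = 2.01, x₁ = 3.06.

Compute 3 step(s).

f(x) = x² - 5
x₀ = 2.01, x₁ = 3.06

Secant formula: x_{n+1} = x_n - f(x_n)(x_n - x_{n-1})/(f(x_n) - f(x_{n-1}))

Iteration 1:
  f(2.010000) = -0.959900
  f(3.060000) = 4.363600
  x_2 = 3.060000 - 4.363600×(3.060000 - 2.010000)/(4.363600 - (-0.959900))
       = 2.199329
Iteration 2:
  f(3.060000) = 4.363600
  f(2.199329) = -0.162950
  x_3 = 2.199329 - (-0.162950)×(2.199329 - 3.060000)/(-0.162950 - 4.363600)
       = 2.230312
Iteration 3:
  f(2.199329) = -0.162950
  f(2.230312) = -0.025706
  x_4 = 2.230312 - (-0.025706)×(2.230312 - 2.199329)/(-0.025706 - (-0.162950))
       = 2.236116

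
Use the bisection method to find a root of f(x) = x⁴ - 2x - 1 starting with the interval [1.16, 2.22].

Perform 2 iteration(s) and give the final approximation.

f(x) = x⁴ - 2x - 1
Initial interval: [1.16, 2.22]

Iteration 1:
  c_1 = (1.160000 + 2.220000)/2 = 1.690000
  f(c_1) = f(1.690000) = 3.777307
  f(a) × f(c) < 0, new interval: [1.160000, 1.690000]
Iteration 2:
  c_2 = (1.160000 + 1.690000)/2 = 1.425000
  f(c_2) = f(1.425000) = 0.273438
  f(a) × f(c) < 0, new interval: [1.160000, 1.425000]

After 2 iteration(s), the approximation is c_2 = 1.425000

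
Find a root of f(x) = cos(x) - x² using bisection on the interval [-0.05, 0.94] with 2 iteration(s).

f(x) = cos(x) - x²
Initial interval: [-0.05, 0.94]

Iteration 1:
  c_1 = (-0.050000 + 0.940000)/2 = 0.445000
  f(c_1) = f(0.445000) = 0.704586
  f(a) × f(c) ≥ 0, new interval: [0.445000, 0.940000]
Iteration 2:
  c_2 = (0.445000 + 0.940000)/2 = 0.692500
  f(c_2) = f(0.692500) = 0.290096
  f(a) × f(c) ≥ 0, new interval: [0.692500, 0.940000]

After 2 iteration(s), the approximation is c_2 = 0.692500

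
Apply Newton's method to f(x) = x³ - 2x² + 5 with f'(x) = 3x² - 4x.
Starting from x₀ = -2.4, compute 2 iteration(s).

f(x) = x³ - 2x² + 5
f'(x) = 3x² - 4x
x₀ = -2.4

Newton-Raphson formula: x_{n+1} = x_n - f(x_n)/f'(x_n)

Iteration 1:
  f(-2.400000) = -20.344000
  f'(-2.400000) = 26.880000
  x_1 = -2.400000 - (-20.344000)/26.880000 = -1.643155
Iteration 2:
  f(-1.643155) = -4.836363
  f'(-1.643155) = 14.672492
  x_2 = -1.643155 - (-4.836363)/14.672492 = -1.313534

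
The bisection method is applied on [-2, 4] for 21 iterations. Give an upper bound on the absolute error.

Bisection error bound: |error| ≤ (b-a)/2^n
|error| ≤ (4 - (-2))/2^21 = 6/2^21
|error| ≤ 0.0000028610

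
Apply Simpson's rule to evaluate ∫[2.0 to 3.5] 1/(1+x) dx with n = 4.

f(x) = 1/(1+x)
a = 2.0, b = 3.5, n = 4
h = (b - a)/n = 0.375000

Simpson's rule: (h/3)[f(x₀) + 4f(x₁) + 2f(x₂) + ... + f(xₙ)]

x_0 = 2.0000, f(x_0) = 0.333333, coefficient = 1
x_1 = 2.3750, f(x_1) = 0.296296, coefficient = 4
x_2 = 2.7500, f(x_2) = 0.266667, coefficient = 2
x_3 = 3.1250, f(x_3) = 0.242424, coefficient = 4
x_4 = 3.5000, f(x_4) = 0.222222, coefficient = 1

I ≈ (0.375000/3) × 3.243771 = 0.405471
Exact value: 0.405465
Error: 0.000006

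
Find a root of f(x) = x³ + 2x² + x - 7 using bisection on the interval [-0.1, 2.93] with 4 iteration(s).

f(x) = x³ + 2x² + x - 7
Initial interval: [-0.1, 2.93]

Iteration 1:
  c_1 = (-0.100000 + 2.930000)/2 = 1.415000
  f(c_1) = f(1.415000) = 1.252598
  f(a) × f(c) < 0, new interval: [-0.100000, 1.415000]
Iteration 2:
  c_2 = (-0.100000 + 1.415000)/2 = 0.657500
  f(c_2) = f(0.657500) = -5.193646
  f(a) × f(c) ≥ 0, new interval: [0.657500, 1.415000]
Iteration 3:
  c_3 = (0.657500 + 1.415000)/2 = 1.036250
  f(c_3) = f(1.036250) = -2.703382
  f(a) × f(c) ≥ 0, new interval: [1.036250, 1.415000]
Iteration 4:
  c_4 = (1.036250 + 1.415000)/2 = 1.225625
  f(c_4) = f(1.225625) = -0.928981
  f(a) × f(c) ≥ 0, new interval: [1.225625, 1.415000]

After 4 iteration(s), the approximation is c_4 = 1.225625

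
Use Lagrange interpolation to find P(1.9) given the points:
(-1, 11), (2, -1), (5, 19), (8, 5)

Lagrange interpolation formula:
P(x) = Σ yᵢ × Lᵢ(x)
where Lᵢ(x) = Π_{j≠i} (x - xⱼ)/(xᵢ - xⱼ)

L_0(1.9) = (1.9 - 2)/(-1 - 2) × (1.9 - 5)/(-1 - 5) × (1.9 - 8)/(-1 - 8) = 0.011673
L_1(1.9) = (1.9 - (-1))/(2 - (-1)) × (1.9 - 5)/(2 - 5) × (1.9 - 8)/(2 - 8) = 1.015537
L_2(1.9) = (1.9 - (-1))/(5 - (-1)) × (1.9 - 2)/(5 - 2) × (1.9 - 8)/(5 - 8) = -0.032759
L_3(1.9) = (1.9 - (-1))/(8 - (-1)) × (1.9 - 2)/(8 - 2) × (1.9 - 5)/(8 - 5) = 0.005549

P(1.9) = 11×L_0(1.9) + (-1)×L_1(1.9) + 19×L_2(1.9) + 5×L_3(1.9)
P(1.9) = -1.481815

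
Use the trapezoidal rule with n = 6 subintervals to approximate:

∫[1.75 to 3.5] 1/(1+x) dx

f(x) = 1/(1+x)
a = 1.75, b = 3.5, n = 6
h = (b - a)/n = 0.291667

Trapezoidal rule: (h/2)[f(x₀) + 2f(x₁) + 2f(x₂) + ... + f(xₙ)]

x_0 = 1.7500, f(x_0) = 0.363636, coefficient = 1
x_1 = 2.0417, f(x_1) = 0.328767, coefficient = 2
x_2 = 2.3333, f(x_2) = 0.300000, coefficient = 2
x_3 = 2.6250, f(x_3) = 0.275862, coefficient = 2
x_4 = 2.9167, f(x_4) = 0.255319, coefficient = 2
x_5 = 3.2083, f(x_5) = 0.237624, coefficient = 2
x_6 = 3.5000, f(x_6) = 0.222222, coefficient = 1

I ≈ (0.291667/2) × 3.381003 = 0.493063
Exact value: 0.492476
Error: 0.000586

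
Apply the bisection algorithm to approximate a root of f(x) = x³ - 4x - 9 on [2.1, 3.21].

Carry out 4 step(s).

f(x) = x³ - 4x - 9
Initial interval: [2.1, 3.21]

Iteration 1:
  c_1 = (2.100000 + 3.210000)/2 = 2.655000
  f(c_1) = f(2.655000) = -0.904839
  f(a) × f(c) ≥ 0, new interval: [2.655000, 3.210000]
Iteration 2:
  c_2 = (2.655000 + 3.210000)/2 = 2.932500
  f(c_2) = f(2.932500) = 4.488199
  f(a) × f(c) < 0, new interval: [2.655000, 2.932500]
Iteration 3:
  c_3 = (2.655000 + 2.932500)/2 = 2.793750
  f(c_3) = f(2.793750) = 1.630328
  f(a) × f(c) < 0, new interval: [2.655000, 2.793750]
Iteration 4:
  c_4 = (2.655000 + 2.793750)/2 = 2.724375
  f(c_4) = f(2.724375) = 0.323408
  f(a) × f(c) < 0, new interval: [2.655000, 2.724375]

After 4 iteration(s), the approximation is c_4 = 2.724375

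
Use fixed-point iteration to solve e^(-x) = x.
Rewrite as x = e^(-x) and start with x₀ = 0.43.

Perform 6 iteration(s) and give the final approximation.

Equation: e^(-x) = x
Fixed-point form: x = e^(-x)
x₀ = 0.43

x_1 = g(0.430000) = 0.650509
x_2 = g(0.650509) = 0.521780
x_3 = g(0.521780) = 0.593463
x_4 = g(0.593463) = 0.552411
x_5 = g(0.552411) = 0.575561
x_6 = g(0.575561) = 0.562390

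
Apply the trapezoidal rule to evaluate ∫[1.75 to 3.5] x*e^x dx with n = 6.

f(x) = x*e^x
a = 1.75, b = 3.5, n = 6
h = (b - a)/n = 0.291667

Trapezoidal rule: (h/2)[f(x₀) + 2f(x₁) + 2f(x₂) + ... + f(xₙ)]

x_0 = 1.7500, f(x_0) = 10.070555, coefficient = 1
x_1 = 2.0417, f(x_1) = 15.727852, coefficient = 2
x_2 = 2.3333, f(x_2) = 24.061937, coefficient = 2
x_3 = 2.6250, f(x_3) = 36.237007, coefficient = 2
x_4 = 2.9167, f(x_4) = 53.898793, coefficient = 2
x_5 = 3.2083, f(x_5) = 79.367179, coefficient = 2
x_6 = 3.5000, f(x_6) = 115.904082, coefficient = 1

I ≈ (0.291667/2) × 544.560172 = 79.415025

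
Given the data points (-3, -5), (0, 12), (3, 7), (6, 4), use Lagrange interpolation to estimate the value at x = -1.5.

Lagrange interpolation formula:
P(x) = Σ yᵢ × Lᵢ(x)
where Lᵢ(x) = Π_{j≠i} (x - xⱼ)/(xᵢ - xⱼ)

L_0(-1.5) = (-1.5 - 0)/(-3 - 0) × (-1.5 - 3)/(-3 - 3) × (-1.5 - 6)/(-3 - 6) = 0.312500
L_1(-1.5) = (-1.5 - (-3))/(0 - (-3)) × (-1.5 - 3)/(0 - 3) × (-1.5 - 6)/(0 - 6) = 0.937500
L_2(-1.5) = (-1.5 - (-3))/(3 - (-3)) × (-1.5 - 0)/(3 - 0) × (-1.5 - 6)/(3 - 6) = -0.312500
L_3(-1.5) = (-1.5 - (-3))/(6 - (-3)) × (-1.5 - 0)/(6 - 0) × (-1.5 - 3)/(6 - 3) = 0.062500

P(-1.5) = (-5)×L_0(-1.5) + 12×L_1(-1.5) + 7×L_2(-1.5) + 4×L_3(-1.5)
P(-1.5) = 7.750000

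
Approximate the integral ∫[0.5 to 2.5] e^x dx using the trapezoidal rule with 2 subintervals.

f(x) = e^x
a = 0.5, b = 2.5, n = 2
h = (b - a)/n = 1.000000

Trapezoidal rule: (h/2)[f(x₀) + 2f(x₁) + 2f(x₂) + ... + f(xₙ)]

x_0 = 0.5000, f(x_0) = 1.648721, coefficient = 1
x_1 = 1.5000, f(x_1) = 4.481689, coefficient = 2
x_2 = 2.5000, f(x_2) = 12.182494, coefficient = 1

I ≈ (1.000000/2) × 22.794593 = 11.397297
Exact value: 10.533773
Error: 0.863524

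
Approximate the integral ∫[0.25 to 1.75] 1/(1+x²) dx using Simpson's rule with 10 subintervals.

f(x) = 1/(1+x²)
a = 0.25, b = 1.75, n = 10
h = (b - a)/n = 0.150000

Simpson's rule: (h/3)[f(x₀) + 4f(x₁) + 2f(x₂) + ... + f(xₙ)]

x_0 = 0.2500, f(x_0) = 0.941176, coefficient = 1
x_1 = 0.4000, f(x_1) = 0.862069, coefficient = 4
x_2 = 0.5500, f(x_2) = 0.767754, coefficient = 2
x_3 = 0.7000, f(x_3) = 0.671141, coefficient = 4
x_4 = 0.8500, f(x_4) = 0.580552, coefficient = 2
x_5 = 1.0000, f(x_5) = 0.500000, coefficient = 4
x_6 = 1.1500, f(x_6) = 0.430571, coefficient = 2
x_7 = 1.3000, f(x_7) = 0.371747, coefficient = 4
x_8 = 1.4500, f(x_8) = 0.322321, coefficient = 2
x_9 = 1.6000, f(x_9) = 0.280899, coefficient = 4
x_10 = 1.7500, f(x_10) = 0.246154, coefficient = 1

I ≈ (0.150000/3) × 16.133148 = 0.806657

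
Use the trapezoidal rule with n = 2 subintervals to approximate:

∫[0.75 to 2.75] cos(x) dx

f(x) = cos(x)
a = 0.75, b = 2.75, n = 2
h = (b - a)/n = 1.000000

Trapezoidal rule: (h/2)[f(x₀) + 2f(x₁) + 2f(x₂) + ... + f(xₙ)]

x_0 = 0.7500, f(x_0) = 0.731689, coefficient = 1
x_1 = 1.7500, f(x_1) = -0.178246, coefficient = 2
x_2 = 2.7500, f(x_2) = -0.924302, coefficient = 1

I ≈ (1.000000/2) × -0.549106 = -0.274553
Exact value: -0.299978
Error: 0.025425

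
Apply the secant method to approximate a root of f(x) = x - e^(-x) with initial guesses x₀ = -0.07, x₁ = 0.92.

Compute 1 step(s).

f(x) = x - e^(-x)
x₀ = -0.07, x₁ = 0.92

Secant formula: x_{n+1} = x_n - f(x_n)(x_n - x_{n-1})/(f(x_n) - f(x_{n-1}))

Iteration 1:
  f(-0.070000) = -1.142508
  f(0.920000) = 0.521481
  x_2 = 0.920000 - 0.521481×(0.920000 - (-0.070000))/(0.521481 - (-1.142508))
       = 0.609742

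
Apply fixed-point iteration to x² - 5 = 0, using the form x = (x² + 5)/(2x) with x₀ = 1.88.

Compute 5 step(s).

Equation: x² - 5 = 0
Fixed-point form: x = (x² + 5)/(2x)
x₀ = 1.88

x_1 = g(1.880000) = 2.269787
x_2 = g(2.269787) = 2.236318
x_3 = g(2.236318) = 2.236068
x_4 = g(2.236068) = 2.236068
x_5 = g(2.236068) = 2.236068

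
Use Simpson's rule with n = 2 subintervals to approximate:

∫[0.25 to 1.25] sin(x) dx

f(x) = sin(x)
a = 0.25, b = 1.25, n = 2
h = (b - a)/n = 0.500000

Simpson's rule: (h/3)[f(x₀) + 4f(x₁) + 2f(x₂) + ... + f(xₙ)]

x_0 = 0.2500, f(x_0) = 0.247404, coefficient = 1
x_1 = 0.7500, f(x_1) = 0.681639, coefficient = 4
x_2 = 1.2500, f(x_2) = 0.948985, coefficient = 1

I ≈ (0.500000/3) × 3.922944 = 0.653824
Exact value: 0.653590
Error: 0.000234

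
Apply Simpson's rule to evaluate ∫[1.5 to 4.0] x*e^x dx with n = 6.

f(x) = x*e^x
a = 1.5, b = 4.0, n = 6
h = (b - a)/n = 0.416667

Simpson's rule: (h/3)[f(x₀) + 4f(x₁) + 2f(x₂) + ... + f(xₙ)]

x_0 = 1.5000, f(x_0) = 6.722534, coefficient = 1
x_1 = 1.9167, f(x_1) = 13.029998, coefficient = 4
x_2 = 2.3333, f(x_2) = 24.061937, coefficient = 2
x_3 = 2.7500, f(x_3) = 43.017238, coefficient = 4
x_4 = 3.1667, f(x_4) = 75.139484, coefficient = 2
x_5 = 3.5833, f(x_5) = 128.976059, coefficient = 4
x_6 = 4.0000, f(x_6) = 218.392600, coefficient = 1

I ≈ (0.416667/3) × 1163.611154 = 161.612660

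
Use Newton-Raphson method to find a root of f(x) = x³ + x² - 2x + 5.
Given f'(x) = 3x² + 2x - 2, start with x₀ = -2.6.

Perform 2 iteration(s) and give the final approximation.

f(x) = x³ + x² - 2x + 5
f'(x) = 3x² + 2x - 2
x₀ = -2.6

Newton-Raphson formula: x_{n+1} = x_n - f(x_n)/f'(x_n)

Iteration 1:
  f(-2.600000) = -0.616000
  f'(-2.600000) = 13.080000
  x_1 = -2.600000 - (-0.616000)/13.080000 = -2.552905
Iteration 2:
  f(-2.552905) = -0.014977
  f'(-2.552905) = 12.446164
  x_2 = -2.552905 - (-0.014977)/12.446164 = -2.551702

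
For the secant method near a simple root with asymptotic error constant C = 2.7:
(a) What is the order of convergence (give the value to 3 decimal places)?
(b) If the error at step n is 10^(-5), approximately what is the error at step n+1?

(a) Secant method has superlinear convergence with order φ = (1+√5)/2 ≈ 1.618.
    This means |e_{n+1}| ≈ C|e_n|^1.618.

(b) With |e_n| = 10^(-5) and C = 2.7:
    |e_{n+1}| ≈ 2.7 × (10^(-5))^1.618 = 2.7 × 10^(-8.09)

(a) ≈ 1.618 (golden ratio); (b) |e_{n+1}| ≈ 2.194e-08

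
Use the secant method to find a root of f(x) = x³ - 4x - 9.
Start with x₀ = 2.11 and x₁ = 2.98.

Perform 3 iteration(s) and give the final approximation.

f(x) = x³ - 4x - 9
x₀ = 2.11, x₁ = 2.98

Secant formula: x_{n+1} = x_n - f(x_n)(x_n - x_{n-1})/(f(x_n) - f(x_{n-1}))

Iteration 1:
  f(2.110000) = -8.046069
  f(2.980000) = 5.543592
  x_2 = 2.980000 - 5.543592×(2.980000 - 2.110000)/(5.543592 - (-8.046069))
       = 2.625103
Iteration 2:
  f(2.980000) = 5.543592
  f(2.625103) = -1.410386
  x_3 = 2.625103 - (-1.410386)×(2.625103 - 2.980000)/(-1.410386 - 5.543592)
       = 2.697082
Iteration 3:
  f(2.625103) = -1.410386
  f(2.697082) = -0.169067
  x_4 = 2.697082 - (-0.169067)×(2.697082 - 2.625103)/(-0.169067 - (-1.410386))
       = 2.706886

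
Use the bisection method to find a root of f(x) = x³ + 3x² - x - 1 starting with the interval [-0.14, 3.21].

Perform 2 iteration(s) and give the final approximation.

f(x) = x³ + 3x² - x - 1
Initial interval: [-0.14, 3.21]

Iteration 1:
  c_1 = (-0.140000 + 3.210000)/2 = 1.535000
  f(c_1) = f(1.535000) = 8.150480
  f(a) × f(c) < 0, new interval: [-0.140000, 1.535000]
Iteration 2:
  c_2 = (-0.140000 + 1.535000)/2 = 0.697500
  f(c_2) = f(0.697500) = 0.101357
  f(a) × f(c) < 0, new interval: [-0.140000, 0.697500]

After 2 iteration(s), the approximation is c_2 = 0.697500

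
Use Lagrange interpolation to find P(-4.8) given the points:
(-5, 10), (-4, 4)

Lagrange interpolation formula:
P(x) = Σ yᵢ × Lᵢ(x)
where Lᵢ(x) = Π_{j≠i} (x - xⱼ)/(xᵢ - xⱼ)

L_0(-4.8) = (-4.8 - (-4))/(-5 - (-4)) = 0.800000
L_1(-4.8) = (-4.8 - (-5))/(-4 - (-5)) = 0.200000

P(-4.8) = 10×L_0(-4.8) + 4×L_1(-4.8)
P(-4.8) = 8.800000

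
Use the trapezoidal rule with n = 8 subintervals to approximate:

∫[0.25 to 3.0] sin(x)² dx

f(x) = sin(x)²
a = 0.25, b = 3.0, n = 8
h = (b - a)/n = 0.343750

Trapezoidal rule: (h/2)[f(x₀) + 2f(x₁) + 2f(x₂) + ... + f(xₙ)]

x_0 = 0.2500, f(x_0) = 0.061209, coefficient = 1
x_1 = 0.5938, f(x_1) = 0.313010, coefficient = 2
x_2 = 0.9375, f(x_2) = 0.649767, coefficient = 2
x_3 = 1.2812, f(x_3) = 0.918480, coefficient = 2
x_4 = 1.6250, f(x_4) = 0.997065, coefficient = 2
x_5 = 1.9688, f(x_5) = 0.849818, coefficient = 2
x_6 = 2.3125, f(x_6) = 0.543639, coefficient = 2
x_7 = 2.6562, f(x_7) = 0.217633, coefficient = 2
x_8 = 3.0000, f(x_8) = 0.019915, coefficient = 1

I ≈ (0.343750/2) × 9.059947 = 1.557178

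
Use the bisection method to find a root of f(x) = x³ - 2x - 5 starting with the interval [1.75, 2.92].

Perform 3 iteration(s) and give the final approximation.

f(x) = x³ - 2x - 5
Initial interval: [1.75, 2.92]

Iteration 1:
  c_1 = (1.750000 + 2.920000)/2 = 2.335000
  f(c_1) = f(2.335000) = 3.060945
  f(a) × f(c) < 0, new interval: [1.750000, 2.335000]
Iteration 2:
  c_2 = (1.750000 + 2.335000)/2 = 2.042500
  f(c_2) = f(2.042500) = -0.564086
  f(a) × f(c) ≥ 0, new interval: [2.042500, 2.335000]
Iteration 3:
  c_3 = (2.042500 + 2.335000)/2 = 2.188750
  f(c_3) = f(2.188750) = 1.107984
  f(a) × f(c) < 0, new interval: [2.042500, 2.188750]

After 3 iteration(s), the approximation is c_3 = 2.188750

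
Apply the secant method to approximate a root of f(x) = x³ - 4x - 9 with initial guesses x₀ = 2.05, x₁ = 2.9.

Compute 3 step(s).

f(x) = x³ - 4x - 9
x₀ = 2.05, x₁ = 2.9

Secant formula: x_{n+1} = x_n - f(x_n)(x_n - x_{n-1})/(f(x_n) - f(x_{n-1}))

Iteration 1:
  f(2.050000) = -8.584875
  f(2.900000) = 3.789000
  x_2 = 2.900000 - 3.789000×(2.900000 - 2.050000)/(3.789000 - (-8.584875))
       = 2.639722
Iteration 2:
  f(2.900000) = 3.789000
  f(2.639722) = -1.164960
  x_3 = 2.639722 - (-1.164960)×(2.639722 - 2.900000)/(-1.164960 - 3.789000)
       = 2.700928
Iteration 3:
  f(2.639722) = -1.164960
  f(2.700928) = -0.100408
  x_4 = 2.700928 - (-0.100408)×(2.700928 - 2.639722)/(-0.100408 - (-1.164960))
       = 2.706701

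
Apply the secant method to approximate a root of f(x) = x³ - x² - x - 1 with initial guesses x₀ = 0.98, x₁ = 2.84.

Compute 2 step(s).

f(x) = x³ - x² - x - 1
x₀ = 0.98, x₁ = 2.84

Secant formula: x_{n+1} = x_n - f(x_n)(x_n - x_{n-1})/(f(x_n) - f(x_{n-1}))

Iteration 1:
  f(0.980000) = -1.999208
  f(2.840000) = 11.000704
  x_2 = 2.840000 - 11.000704×(2.840000 - 0.980000)/(11.000704 - (-1.999208))
       = 1.266042
Iteration 2:
  f(2.840000) = 11.000704
  f(1.266042) = -1.839613
  x_3 = 1.266042 - (-1.839613)×(1.266042 - 2.840000)/(-1.839613 - 11.000704)
       = 1.491541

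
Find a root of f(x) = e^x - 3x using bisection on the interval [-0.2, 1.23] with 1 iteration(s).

f(x) = e^x - 3x
Initial interval: [-0.2, 1.23]

Iteration 1:
  c_1 = (-0.200000 + 1.230000)/2 = 0.515000
  f(c_1) = f(0.515000) = 0.128639
  f(a) × f(c) ≥ 0, new interval: [0.515000, 1.230000]

After 1 iteration(s), the approximation is c_1 = 0.515000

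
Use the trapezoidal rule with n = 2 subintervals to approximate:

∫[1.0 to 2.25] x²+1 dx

f(x) = x²+1
a = 1.0, b = 2.25, n = 2
h = (b - a)/n = 0.625000

Trapezoidal rule: (h/2)[f(x₀) + 2f(x₁) + 2f(x₂) + ... + f(xₙ)]

x_0 = 1.0000, f(x_0) = 2.000000, coefficient = 1
x_1 = 1.6250, f(x_1) = 3.640625, coefficient = 2
x_2 = 2.2500, f(x_2) = 6.062500, coefficient = 1

I ≈ (0.625000/2) × 15.343750 = 4.794922
Exact value: 4.713542
Error: 0.081380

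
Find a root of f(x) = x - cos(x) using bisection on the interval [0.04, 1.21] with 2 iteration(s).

f(x) = x - cos(x)
Initial interval: [0.04, 1.21]

Iteration 1:
  c_1 = (0.040000 + 1.210000)/2 = 0.625000
  f(c_1) = f(0.625000) = -0.185963
  f(a) × f(c) ≥ 0, new interval: [0.625000, 1.210000]
Iteration 2:
  c_2 = (0.625000 + 1.210000)/2 = 0.917500
  f(c_2) = f(0.917500) = 0.309693
  f(a) × f(c) < 0, new interval: [0.625000, 0.917500]

After 2 iteration(s), the approximation is c_2 = 0.917500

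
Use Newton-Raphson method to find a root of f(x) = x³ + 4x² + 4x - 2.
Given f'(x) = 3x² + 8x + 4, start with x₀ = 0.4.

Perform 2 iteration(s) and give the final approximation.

f(x) = x³ + 4x² + 4x - 2
f'(x) = 3x² + 8x + 4
x₀ = 0.4

Newton-Raphson formula: x_{n+1} = x_n - f(x_n)/f'(x_n)

Iteration 1:
  f(0.400000) = 0.304000
  f'(0.400000) = 7.680000
  x_1 = 0.400000 - 0.304000/7.680000 = 0.360417
Iteration 2:
  f(0.360417) = 0.008086
  f'(0.360417) = 7.273034
  x_2 = 0.360417 - 0.008086/7.273034 = 0.359305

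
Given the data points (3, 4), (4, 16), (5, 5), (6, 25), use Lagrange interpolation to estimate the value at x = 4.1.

Lagrange interpolation formula:
P(x) = Σ yᵢ × Lᵢ(x)
where Lᵢ(x) = Π_{j≠i} (x - xⱼ)/(xᵢ - xⱼ)

L_0(4.1) = (4.1 - 4)/(3 - 4) × (4.1 - 5)/(3 - 5) × (4.1 - 6)/(3 - 6) = -0.028500
L_1(4.1) = (4.1 - 3)/(4 - 3) × (4.1 - 5)/(4 - 5) × (4.1 - 6)/(4 - 6) = 0.940500
L_2(4.1) = (4.1 - 3)/(5 - 3) × (4.1 - 4)/(5 - 4) × (4.1 - 6)/(5 - 6) = 0.104500
L_3(4.1) = (4.1 - 3)/(6 - 3) × (4.1 - 4)/(6 - 4) × (4.1 - 5)/(6 - 5) = -0.016500

P(4.1) = 4×L_0(4.1) + 16×L_1(4.1) + 5×L_2(4.1) + 25×L_3(4.1)
P(4.1) = 15.044000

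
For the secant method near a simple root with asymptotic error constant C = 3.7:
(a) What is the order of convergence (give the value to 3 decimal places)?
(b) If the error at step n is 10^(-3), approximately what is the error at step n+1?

(a) Secant method has superlinear convergence with order φ = (1+√5)/2 ≈ 1.618.
    This means |e_{n+1}| ≈ C|e_n|^1.618.

(b) With |e_n| = 10^(-3) and C = 3.7:
    |e_{n+1}| ≈ 3.7 × (10^(-3))^1.618 = 3.7 × 10^(-4.85)

(a) ≈ 1.618 (golden ratio); (b) |e_{n+1}| ≈ 5.177e-05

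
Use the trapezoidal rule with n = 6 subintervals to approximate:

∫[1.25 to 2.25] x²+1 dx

f(x) = x²+1
a = 1.25, b = 2.25, n = 6
h = (b - a)/n = 0.166667

Trapezoidal rule: (h/2)[f(x₀) + 2f(x₁) + 2f(x₂) + ... + f(xₙ)]

x_0 = 1.2500, f(x_0) = 2.562500, coefficient = 1
x_1 = 1.4167, f(x_1) = 3.006944, coefficient = 2
x_2 = 1.5833, f(x_2) = 3.506944, coefficient = 2
x_3 = 1.7500, f(x_3) = 4.062500, coefficient = 2
x_4 = 1.9167, f(x_4) = 4.673611, coefficient = 2
x_5 = 2.0833, f(x_5) = 5.340278, coefficient = 2
x_6 = 2.2500, f(x_6) = 6.062500, coefficient = 1

I ≈ (0.166667/2) × 49.805556 = 4.150463
Exact value: 4.145833
Error: 0.004630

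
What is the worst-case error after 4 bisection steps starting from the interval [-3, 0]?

Bisection error bound: |error| ≤ (b-a)/2^n
|error| ≤ (0 - (-3))/2^4 = 3/2^4
|error| ≤ 0.1875000000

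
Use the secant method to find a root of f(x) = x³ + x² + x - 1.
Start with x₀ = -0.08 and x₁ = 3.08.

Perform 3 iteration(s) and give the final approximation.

f(x) = x³ + x² + x - 1
x₀ = -0.08, x₁ = 3.08

Secant formula: x_{n+1} = x_n - f(x_n)(x_n - x_{n-1})/(f(x_n) - f(x_{n-1}))

Iteration 1:
  f(-0.080000) = -1.074112
  f(3.080000) = 40.784512
  x_2 = 3.080000 - 40.784512×(3.080000 - (-0.080000))/(40.784512 - (-1.074112))
       = 0.001087
Iteration 2:
  f(3.080000) = 40.784512
  f(0.001087) = -0.998912
  x_3 = 0.001087 - (-0.998912)×(0.001087 - 3.080000)/(-0.998912 - 40.784512)
       = 0.074694
Iteration 3:
  f(0.001087) = -0.998912
  f(0.074694) = -0.919310
  x_4 = 0.074694 - (-0.919310)×(0.074694 - 0.001087)/(-0.919310 - (-0.998912))
       = 0.924771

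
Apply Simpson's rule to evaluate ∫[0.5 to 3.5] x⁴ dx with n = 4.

f(x) = x⁴
a = 0.5, b = 3.5, n = 4
h = (b - a)/n = 0.750000

Simpson's rule: (h/3)[f(x₀) + 4f(x₁) + 2f(x₂) + ... + f(xₙ)]

x_0 = 0.5000, f(x_0) = 0.062500, coefficient = 1
x_1 = 1.2500, f(x_1) = 2.441406, coefficient = 4
x_2 = 2.0000, f(x_2) = 16.000000, coefficient = 2
x_3 = 2.7500, f(x_3) = 57.191406, coefficient = 4
x_4 = 3.5000, f(x_4) = 150.062500, coefficient = 1

I ≈ (0.750000/3) × 420.656250 = 105.164062
Exact value: 105.037500
Error: 0.126562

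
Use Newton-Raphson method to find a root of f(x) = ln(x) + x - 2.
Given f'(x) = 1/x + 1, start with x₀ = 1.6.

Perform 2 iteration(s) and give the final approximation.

f(x) = ln(x) + x - 2
f'(x) = 1/x + 1
x₀ = 1.6

Newton-Raphson formula: x_{n+1} = x_n - f(x_n)/f'(x_n)

Iteration 1:
  f(1.600000) = 0.070004
  f'(1.600000) = 1.625000
  x_1 = 1.600000 - 0.070004/1.625000 = 1.556921
Iteration 2:
  f(1.556921) = -0.000369
  f'(1.556921) = 1.642293
  x_2 = 1.556921 - (-0.000369)/1.642293 = 1.557146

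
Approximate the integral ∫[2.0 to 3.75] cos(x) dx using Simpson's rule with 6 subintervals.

f(x) = cos(x)
a = 2.0, b = 3.75, n = 6
h = (b - a)/n = 0.291667

Simpson's rule: (h/3)[f(x₀) + 4f(x₁) + 2f(x₂) + ... + f(xₙ)]

x_0 = 2.0000, f(x_0) = -0.416147, coefficient = 1
x_1 = 2.2917, f(x_1) = -0.660039, coefficient = 4
x_2 = 2.5833, f(x_2) = -0.848178, coefficient = 2
x_3 = 2.8750, f(x_3) = -0.964674, coefficient = 4
x_4 = 3.1667, f(x_4) = -0.999686, coefficient = 2
x_5 = 3.4583, f(x_5) = -0.950256, coefficient = 4
x_6 = 3.7500, f(x_6) = -0.820559, coefficient = 1

I ≈ (0.291667/3) × -15.232309 = -1.480919
Exact value: -1.480859
Error: 0.000060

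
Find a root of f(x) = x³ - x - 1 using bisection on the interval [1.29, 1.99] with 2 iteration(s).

f(x) = x³ - x - 1
Initial interval: [1.29, 1.99]

Iteration 1:
  c_1 = (1.290000 + 1.990000)/2 = 1.640000
  f(c_1) = f(1.640000) = 1.770944
  f(a) × f(c) < 0, new interval: [1.290000, 1.640000]
Iteration 2:
  c_2 = (1.290000 + 1.640000)/2 = 1.465000
  f(c_2) = f(1.465000) = 0.679220
  f(a) × f(c) < 0, new interval: [1.290000, 1.465000]

After 2 iteration(s), the approximation is c_2 = 1.465000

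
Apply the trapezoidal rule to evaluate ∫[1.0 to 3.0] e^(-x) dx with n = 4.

f(x) = e^(-x)
a = 1.0, b = 3.0, n = 4
h = (b - a)/n = 0.500000

Trapezoidal rule: (h/2)[f(x₀) + 2f(x₁) + 2f(x₂) + ... + f(xₙ)]

x_0 = 1.0000, f(x_0) = 0.367879, coefficient = 1
x_1 = 1.5000, f(x_1) = 0.223130, coefficient = 2
x_2 = 2.0000, f(x_2) = 0.135335, coefficient = 2
x_3 = 2.5000, f(x_3) = 0.082085, coefficient = 2
x_4 = 3.0000, f(x_4) = 0.049787, coefficient = 1

I ≈ (0.500000/2) × 1.298767 = 0.324692
Exact value: 0.318092
Error: 0.006599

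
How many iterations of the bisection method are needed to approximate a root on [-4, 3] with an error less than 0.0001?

We need (b-a)/2^n ≤ 0.0001
(3 - (-4))/2^n ≤ 0.0001
7/2^n ≤ 0.0001
2^n ≥ 70000
n ≥ log₂(70000) = 16.10
n ≥ 17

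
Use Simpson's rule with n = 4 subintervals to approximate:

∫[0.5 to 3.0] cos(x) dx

f(x) = cos(x)
a = 0.5, b = 3.0, n = 4
h = (b - a)/n = 0.625000

Simpson's rule: (h/3)[f(x₀) + 4f(x₁) + 2f(x₂) + ... + f(xₙ)]

x_0 = 0.5000, f(x_0) = 0.877583, coefficient = 1
x_1 = 1.1250, f(x_1) = 0.431177, coefficient = 4
x_2 = 1.7500, f(x_2) = -0.178246, coefficient = 2
x_3 = 2.3750, f(x_3) = -0.720278, coefficient = 4
x_4 = 3.0000, f(x_4) = -0.989992, coefficient = 1

I ≈ (0.625000/3) × -1.625310 = -0.338606
Exact value: -0.338306
Error: 0.000301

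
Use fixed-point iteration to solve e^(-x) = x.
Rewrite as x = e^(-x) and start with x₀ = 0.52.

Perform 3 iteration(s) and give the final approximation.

Equation: e^(-x) = x
Fixed-point form: x = e^(-x)
x₀ = 0.52

x_1 = g(0.520000) = 0.594521
x_2 = g(0.594521) = 0.551827
x_3 = g(0.551827) = 0.575897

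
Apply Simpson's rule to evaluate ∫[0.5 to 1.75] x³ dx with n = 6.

f(x) = x³
a = 0.5, b = 1.75, n = 6
h = (b - a)/n = 0.208333

Simpson's rule: (h/3)[f(x₀) + 4f(x₁) + 2f(x₂) + ... + f(xₙ)]

x_0 = 0.5000, f(x_0) = 0.125000, coefficient = 1
x_1 = 0.7083, f(x_1) = 0.355396, coefficient = 4
x_2 = 0.9167, f(x_2) = 0.770255, coefficient = 2
x_3 = 1.1250, f(x_3) = 1.423828, coefficient = 4
x_4 = 1.3333, f(x_4) = 2.370370, coefficient = 2
x_5 = 1.5417, f(x_5) = 3.664135, coefficient = 4
x_6 = 1.7500, f(x_6) = 5.359375, coefficient = 1

I ≈ (0.208333/3) × 33.539063 = 2.329102
Exact value: 2.329102
Error: 0.000000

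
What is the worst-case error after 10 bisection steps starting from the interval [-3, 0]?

Bisection error bound: |error| ≤ (b-a)/2^n
|error| ≤ (0 - (-3))/2^10 = 3/2^10
|error| ≤ 0.0029296875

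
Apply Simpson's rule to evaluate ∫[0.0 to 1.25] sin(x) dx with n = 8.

f(x) = sin(x)
a = 0.0, b = 1.25, n = 8
h = (b - a)/n = 0.156250

Simpson's rule: (h/3)[f(x₀) + 4f(x₁) + 2f(x₂) + ... + f(xₙ)]

x_0 = 0.0000, f(x_0) = 0.000000, coefficient = 1
x_1 = 0.1562, f(x_1) = 0.155615, coefficient = 4
x_2 = 0.3125, f(x_2) = 0.307439, coefficient = 2
x_3 = 0.4688, f(x_3) = 0.451771, coefficient = 4
x_4 = 0.6250, f(x_4) = 0.585097, coefficient = 2
x_5 = 0.7812, f(x_5) = 0.704168, coefficient = 4
x_6 = 0.9375, f(x_6) = 0.806081, coefficient = 2
x_7 = 1.0938, f(x_7) = 0.888355, coefficient = 4
x_8 = 1.2500, f(x_8) = 0.948985, coefficient = 1

I ≈ (0.156250/3) × 13.145854 = 0.684680
Exact value: 0.684678
Error: 0.000002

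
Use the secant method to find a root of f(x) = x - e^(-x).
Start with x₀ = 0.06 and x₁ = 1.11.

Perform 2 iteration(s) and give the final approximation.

f(x) = x - e^(-x)
x₀ = 0.06, x₁ = 1.11

Secant formula: x_{n+1} = x_n - f(x_n)(x_n - x_{n-1})/(f(x_n) - f(x_{n-1}))

Iteration 1:
  f(0.060000) = -0.881765
  f(1.110000) = 0.780441
  x_2 = 1.110000 - 0.780441×(1.110000 - 0.060000)/(0.780441 - (-0.881765))
       = 0.617003
Iteration 2:
  f(1.110000) = 0.780441
  f(0.617003) = 0.077443
  x_3 = 0.617003 - 0.077443×(0.617003 - 1.110000)/(0.077443 - 0.780441)
       = 0.562693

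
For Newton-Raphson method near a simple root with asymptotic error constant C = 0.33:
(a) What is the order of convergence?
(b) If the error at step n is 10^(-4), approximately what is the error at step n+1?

(a) Newton-Raphson has quadratic (order 2) convergence near simple roots.
    This means |e_{n+1}| ≈ C|e_n|².

(b) With |e_n| = 10^(-4) and C = 0.33:
    |e_{n+1}| ≈ 0.33 × (10^(-4))² = 0.33 × 10^(-8)

(a) 2 (quadratic); (b) |e_{n+1}| ≈ 3.300e-09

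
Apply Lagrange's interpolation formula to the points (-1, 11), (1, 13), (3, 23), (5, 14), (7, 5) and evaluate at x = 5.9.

Lagrange interpolation formula:
P(x) = Σ yᵢ × Lᵢ(x)
where Lᵢ(x) = Π_{j≠i} (x - xⱼ)/(xᵢ - xⱼ)

L_0(5.9) = (5.9 - 1)/(-1 - 1) × (5.9 - 3)/(-1 - 3) × (5.9 - 5)/(-1 - 5) × (5.9 - 7)/(-1 - 7) = -0.036635
L_1(5.9) = (5.9 - (-1))/(1 - (-1)) × (5.9 - 3)/(1 - 3) × (5.9 - 5)/(1 - 5) × (5.9 - 7)/(1 - 7) = 0.206353
L_2(5.9) = (5.9 - (-1))/(3 - (-1)) × (5.9 - 1)/(3 - 1) × (5.9 - 5)/(3 - 5) × (5.9 - 7)/(3 - 7) = -0.522998
L_3(5.9) = (5.9 - (-1))/(5 - (-1)) × (5.9 - 1)/(5 - 1) × (5.9 - 3)/(5 - 3) × (5.9 - 7)/(5 - 7) = 1.123478
L_4(5.9) = (5.9 - (-1))/(7 - (-1)) × (5.9 - 1)/(7 - 1) × (5.9 - 3)/(7 - 3) × (5.9 - 5)/(7 - 5) = 0.229802

P(5.9) = 11×L_0(5.9) + 13×L_1(5.9) + 23×L_2(5.9) + 14×L_3(5.9) + 5×L_4(5.9)
P(5.9) = 7.128345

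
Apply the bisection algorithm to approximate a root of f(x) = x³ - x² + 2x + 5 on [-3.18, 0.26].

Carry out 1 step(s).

f(x) = x³ - x² + 2x + 5
Initial interval: [-3.18, 0.26]

Iteration 1:
  c_1 = (-3.180000 + 0.260000)/2 = -1.460000
  f(c_1) = f(-1.460000) = -3.163736
  f(a) × f(c) ≥ 0, new interval: [-1.460000, 0.260000]

After 1 iteration(s), the approximation is c_1 = -1.460000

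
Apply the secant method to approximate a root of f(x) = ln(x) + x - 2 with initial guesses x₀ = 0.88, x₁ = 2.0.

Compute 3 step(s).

f(x) = ln(x) + x - 2
x₀ = 0.88, x₁ = 2.0

Secant formula: x_{n+1} = x_n - f(x_n)(x_n - x_{n-1})/(f(x_n) - f(x_{n-1}))

Iteration 1:
  f(0.880000) = -1.247833
  f(2.000000) = 0.693147
  x_2 = 2.000000 - 0.693147×(2.000000 - 0.880000)/(0.693147 - (-1.247833))
       = 1.600035
Iteration 2:
  f(2.000000) = 0.693147
  f(1.600035) = 0.070060
  x_3 = 1.600035 - 0.070060×(1.600035 - 2.000000)/(0.070060 - 0.693147)
       = 1.555063
Iteration 3:
  f(1.600035) = 0.070060
  f(1.555063) = -0.003422
  x_4 = 1.555063 - (-0.003422)×(1.555063 - 1.600035)/(-0.003422 - 0.070060)
       = 1.557157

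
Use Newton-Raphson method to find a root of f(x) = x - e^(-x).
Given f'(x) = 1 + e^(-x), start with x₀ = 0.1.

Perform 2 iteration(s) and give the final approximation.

f(x) = x - e^(-x)
f'(x) = 1 + e^(-x)
x₀ = 0.1

Newton-Raphson formula: x_{n+1} = x_n - f(x_n)/f'(x_n)

Iteration 1:
  f(0.100000) = -0.804837
  f'(0.100000) = 1.904837
  x_1 = 0.100000 - (-0.804837)/1.904837 = 0.522523
Iteration 2:
  f(0.522523) = -0.070500
  f'(0.522523) = 1.593023
  x_2 = 0.522523 - (-0.070500)/1.593023 = 0.566778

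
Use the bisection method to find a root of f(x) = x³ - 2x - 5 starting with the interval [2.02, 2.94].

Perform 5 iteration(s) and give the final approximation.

f(x) = x³ - 2x - 5
Initial interval: [2.02, 2.94]

Iteration 1:
  c_1 = (2.020000 + 2.940000)/2 = 2.480000
  f(c_1) = f(2.480000) = 5.292992
  f(a) × f(c) < 0, new interval: [2.020000, 2.480000]
Iteration 2:
  c_2 = (2.020000 + 2.480000)/2 = 2.250000
  f(c_2) = f(2.250000) = 1.890625
  f(a) × f(c) < 0, new interval: [2.020000, 2.250000]
Iteration 3:
  c_3 = (2.020000 + 2.250000)/2 = 2.135000
  f(c_3) = f(2.135000) = 0.461810
  f(a) × f(c) < 0, new interval: [2.020000, 2.135000]
Iteration 4:
  c_4 = (2.020000 + 2.135000)/2 = 2.077500
  f(c_4) = f(2.077500) = -0.188497
  f(a) × f(c) ≥ 0, new interval: [2.077500, 2.135000]
Iteration 5:
  c_5 = (2.077500 + 2.135000)/2 = 2.106250
  f(c_5) = f(2.106250) = 0.131434
  f(a) × f(c) < 0, new interval: [2.077500, 2.106250]

After 5 iteration(s), the approximation is c_5 = 2.106250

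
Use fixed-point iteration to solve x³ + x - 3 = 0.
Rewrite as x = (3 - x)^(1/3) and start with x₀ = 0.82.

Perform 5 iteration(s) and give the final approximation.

Equation: x³ + x - 3 = 0
Fixed-point form: x = (3 - x)^(1/3)
x₀ = 0.82

x_1 = g(0.820000) = 1.296638
x_2 = g(1.296638) = 1.194269
x_3 = g(1.194269) = 1.217730
x_4 = g(1.217730) = 1.212433
x_5 = g(1.212433) = 1.213633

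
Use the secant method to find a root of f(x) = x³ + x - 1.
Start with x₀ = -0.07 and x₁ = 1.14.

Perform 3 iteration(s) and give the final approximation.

f(x) = x³ + x - 1
x₀ = -0.07, x₁ = 1.14

Secant formula: x_{n+1} = x_n - f(x_n)(x_n - x_{n-1})/(f(x_n) - f(x_{n-1}))

Iteration 1:
  f(-0.070000) = -1.070343
  f(1.140000) = 1.621544
  x_2 = 1.140000 - 1.621544×(1.140000 - (-0.070000))/(1.621544 - (-1.070343))
       = 0.411118
Iteration 2:
  f(1.140000) = 1.621544
  f(0.411118) = -0.519396
  x_3 = 0.411118 - (-0.519396)×(0.411118 - 1.140000)/(-0.519396 - 1.621544)
       = 0.587946
Iteration 3:
  f(0.411118) = -0.519396
  f(0.587946) = -0.208813
  x_4 = 0.587946 - (-0.208813)×(0.587946 - 0.411118)/(-0.208813 - (-0.519396))
       = 0.706832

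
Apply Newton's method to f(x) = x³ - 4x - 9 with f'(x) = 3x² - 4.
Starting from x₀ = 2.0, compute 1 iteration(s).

f(x) = x³ - 4x - 9
f'(x) = 3x² - 4
x₀ = 2.0

Newton-Raphson formula: x_{n+1} = x_n - f(x_n)/f'(x_n)

Iteration 1:
  f(2.000000) = -9.000000
  f'(2.000000) = 8.000000
  x_1 = 2.000000 - (-9.000000)/8.000000 = 3.125000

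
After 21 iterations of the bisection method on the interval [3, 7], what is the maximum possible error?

Bisection error bound: |error| ≤ (b-a)/2^n
|error| ≤ (7 - 3)/2^21 = 4/2^21
|error| ≤ 0.0000019073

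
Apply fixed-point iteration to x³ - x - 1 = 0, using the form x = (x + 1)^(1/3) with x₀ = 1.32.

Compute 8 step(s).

Equation: x³ - x - 1 = 0
Fixed-point form: x = (x + 1)^(1/3)
x₀ = 1.32

x_1 = g(1.320000) = 1.323821
x_2 = g(1.323821) = 1.324548
x_3 = g(1.324548) = 1.324686
x_4 = g(1.324686) = 1.324712
x_5 = g(1.324712) = 1.324717
x_6 = g(1.324717) = 1.324718
x_7 = g(1.324718) = 1.324718
x_8 = g(1.324718) = 1.324718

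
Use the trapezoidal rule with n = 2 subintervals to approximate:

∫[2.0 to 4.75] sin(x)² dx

f(x) = sin(x)²
a = 2.0, b = 4.75, n = 2
h = (b - a)/n = 1.375000

Trapezoidal rule: (h/2)[f(x₀) + 2f(x₁) + 2f(x₂) + ... + f(xₙ)]

x_0 = 2.0000, f(x_0) = 0.826822, coefficient = 1
x_1 = 3.3750, f(x_1) = 0.053497, coefficient = 2
x_2 = 4.7500, f(x_2) = 0.998586, coefficient = 1

I ≈ (1.375000/2) × 1.932402 = 1.328526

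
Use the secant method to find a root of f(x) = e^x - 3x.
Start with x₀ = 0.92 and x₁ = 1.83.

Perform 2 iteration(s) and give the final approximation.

f(x) = e^x - 3x
x₀ = 0.92, x₁ = 1.83

Secant formula: x_{n+1} = x_n - f(x_n)(x_n - x_{n-1})/(f(x_n) - f(x_{n-1}))

Iteration 1:
  f(0.920000) = -0.250710
  f(1.830000) = 0.743887
  x_2 = 1.830000 - 0.743887×(1.830000 - 0.920000)/(0.743887 - (-0.250710))
       = 1.149385
Iteration 2:
  f(1.830000) = 0.743887
  f(1.149385) = -0.291904
  x_3 = 1.149385 - (-0.291904)×(1.149385 - 1.830000)/(-0.291904 - 0.743887)
       = 1.341194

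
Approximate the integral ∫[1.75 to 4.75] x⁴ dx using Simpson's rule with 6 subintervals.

f(x) = x⁴
a = 1.75, b = 4.75, n = 6
h = (b - a)/n = 0.500000

Simpson's rule: (h/3)[f(x₀) + 4f(x₁) + 2f(x₂) + ... + f(xₙ)]

x_0 = 1.7500, f(x_0) = 9.378906, coefficient = 1
x_1 = 2.2500, f(x_1) = 25.628906, coefficient = 4
x_2 = 2.7500, f(x_2) = 57.191406, coefficient = 2
x_3 = 3.2500, f(x_3) = 111.566406, coefficient = 4
x_4 = 3.7500, f(x_4) = 197.753906, coefficient = 2
x_5 = 4.2500, f(x_5) = 326.253906, coefficient = 4
x_6 = 4.7500, f(x_6) = 509.066406, coefficient = 1

I ≈ (0.500000/3) × 2882.132812 = 480.355469
Exact value: 480.330469
Error: 0.025000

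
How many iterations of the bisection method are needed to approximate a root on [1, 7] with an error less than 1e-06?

We need (b-a)/2^n ≤ 1e-06
(7 - 1)/2^n ≤ 1e-06
6/2^n ≤ 1e-06
2^n ≥ 6000000
n ≥ log₂(6000000) = 22.52
n ≥ 23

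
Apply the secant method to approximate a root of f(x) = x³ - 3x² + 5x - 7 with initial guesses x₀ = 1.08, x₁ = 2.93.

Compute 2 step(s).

f(x) = x³ - 3x² + 5x - 7
x₀ = 1.08, x₁ = 2.93

Secant formula: x_{n+1} = x_n - f(x_n)(x_n - x_{n-1})/(f(x_n) - f(x_{n-1}))

Iteration 1:
  f(1.080000) = -3.839488
  f(2.930000) = 7.049057
  x_2 = 2.930000 - 7.049057×(2.930000 - 1.080000)/(7.049057 - (-3.839488))
       = 1.732342
Iteration 2:
  f(2.930000) = 7.049057
  f(1.732342) = -2.142544
  x_3 = 1.732342 - (-2.142544)×(1.732342 - 2.930000)/(-2.142544 - 7.049057)
       = 2.011514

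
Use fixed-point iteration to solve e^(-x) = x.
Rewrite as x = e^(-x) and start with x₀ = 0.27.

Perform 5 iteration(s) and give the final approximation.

Equation: e^(-x) = x
Fixed-point form: x = e^(-x)
x₀ = 0.27

x_1 = g(0.270000) = 0.763379
x_2 = g(0.763379) = 0.466089
x_3 = g(0.466089) = 0.627452
x_4 = g(0.627452) = 0.533951
x_5 = g(0.533951) = 0.586284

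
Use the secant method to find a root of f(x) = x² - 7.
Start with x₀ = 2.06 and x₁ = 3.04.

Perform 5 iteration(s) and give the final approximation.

f(x) = x² - 7
x₀ = 2.06, x₁ = 3.04

Secant formula: x_{n+1} = x_n - f(x_n)(x_n - x_{n-1})/(f(x_n) - f(x_{n-1}))

Iteration 1:
  f(2.060000) = -2.756400
  f(3.040000) = 2.241600
  x_2 = 3.040000 - 2.241600×(3.040000 - 2.060000)/(2.241600 - (-2.756400))
       = 2.600471
Iteration 2:
  f(3.040000) = 2.241600
  f(2.600471) = -0.237553
  x_3 = 2.600471 - (-0.237553)×(2.600471 - 3.040000)/(-0.237553 - 2.241600)
       = 2.642586
Iteration 3:
  f(2.600471) = -0.237553
  f(2.642586) = -0.016737
  x_4 = 2.642586 - (-0.016737)×(2.642586 - 2.600471)/(-0.016737 - (-0.237553))
       = 2.645779
Iteration 4:
  f(2.642586) = -0.016737
  f(2.645779) = 0.000145
  x_5 = 2.645779 - 0.000145×(2.645779 - 2.642586)/(0.000145 - (-0.016737))
       = 2.645751
Iteration 5:
  f(2.645779) = 0.000145
  f(2.645751) = 0.000000
  x_6 = 2.645751 - 0.000000×(2.645751 - 2.645779)/(0.000000 - 0.000145)
       = 2.645751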